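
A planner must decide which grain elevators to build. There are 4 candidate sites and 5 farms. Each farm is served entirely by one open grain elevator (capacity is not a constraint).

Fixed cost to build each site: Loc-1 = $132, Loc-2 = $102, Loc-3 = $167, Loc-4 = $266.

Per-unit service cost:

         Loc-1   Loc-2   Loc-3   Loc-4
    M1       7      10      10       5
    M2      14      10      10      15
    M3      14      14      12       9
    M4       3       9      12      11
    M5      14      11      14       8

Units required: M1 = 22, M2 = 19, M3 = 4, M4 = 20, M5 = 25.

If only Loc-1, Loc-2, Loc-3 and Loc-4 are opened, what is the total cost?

Total cost: 1263

Each farm is assigned to its cheapest site among the open ones.
{Loc-1, Loc-2, Loc-3, Loc-4}: M1→Loc-4 5·22=110, M2→Loc-2 10·19=190, M3→Loc-4 9·4=36, M4→Loc-1 3·20=60, M5→Loc-4 8·25=200. Service 596; fixed 667; total 1263.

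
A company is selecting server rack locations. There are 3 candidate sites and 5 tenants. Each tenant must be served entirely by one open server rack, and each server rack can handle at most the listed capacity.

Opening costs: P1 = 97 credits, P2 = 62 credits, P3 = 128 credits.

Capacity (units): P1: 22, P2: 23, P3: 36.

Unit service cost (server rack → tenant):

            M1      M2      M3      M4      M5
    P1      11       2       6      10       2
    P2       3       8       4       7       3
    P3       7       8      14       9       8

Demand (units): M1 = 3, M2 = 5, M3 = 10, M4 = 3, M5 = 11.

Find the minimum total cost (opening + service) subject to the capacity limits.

Open {P1, P2}: M1→P2 3·3=9, M2→P1 2·5=10, M3→P2 4·10=40, M4→P2 7·3=21, M5→P1 2·11=22.
Loads: P1 carries 16/22, P2 carries 16/23. Service 102; fixed 159; total 261.
Next best feasible plan costs 270.

Minimum total cost: 261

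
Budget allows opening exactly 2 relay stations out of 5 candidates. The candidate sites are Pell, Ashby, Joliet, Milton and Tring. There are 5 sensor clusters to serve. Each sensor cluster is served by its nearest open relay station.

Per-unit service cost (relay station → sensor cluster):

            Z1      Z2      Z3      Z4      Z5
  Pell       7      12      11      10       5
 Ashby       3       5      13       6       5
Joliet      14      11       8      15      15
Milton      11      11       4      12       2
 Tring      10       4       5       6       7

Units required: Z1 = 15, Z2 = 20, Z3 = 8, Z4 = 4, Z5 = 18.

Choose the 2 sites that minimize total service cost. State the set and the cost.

With exactly 2 open, each sensor cluster uses its cheapest among the chosen.
{Ashby, Milton}: Z1→Ashby 3·15=45, Z2→Ashby 5·20=100, Z3→Milton 4·8=32, Z4→Ashby 6·4=24, Z5→Milton 2·18=36. Service cost 237.
{Ashby, Tring}: service cost 279
{Milton, Tring}: service cost 322
Among all 10 size-2 choices, {Ashby, Milton} is lowest.

Choose Ashby and Milton; total service cost 237.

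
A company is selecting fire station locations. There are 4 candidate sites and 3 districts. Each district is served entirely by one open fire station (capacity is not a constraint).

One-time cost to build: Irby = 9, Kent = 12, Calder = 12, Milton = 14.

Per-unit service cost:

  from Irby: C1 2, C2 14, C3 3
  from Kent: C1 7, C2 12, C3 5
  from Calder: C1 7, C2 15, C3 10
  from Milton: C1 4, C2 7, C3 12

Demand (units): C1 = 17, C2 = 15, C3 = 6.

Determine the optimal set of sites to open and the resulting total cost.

For any fixed open set, each district goes to its cheapest open site; total = fixed + service.
{Irby, Milton}: C1→Irby 2·17=34, C2→Milton 7·15=105, C3→Irby 3·6=18. Service 157; fixed 23; total 180.
{Irby, Kent, Milton}: service 157 + fixed 35 = 192
{Irby, Calder, Milton}: service 157 + fixed 35 = 192
{Irby, Kent, Calder, Milton}: C1→Irby 2·17=34, C2→Milton 7·15=105, C3→Irby 3·6=18. Service 157; fixed 47; total 204.
No other subset beats 180.

Open Irby and Milton; minimum total cost 180.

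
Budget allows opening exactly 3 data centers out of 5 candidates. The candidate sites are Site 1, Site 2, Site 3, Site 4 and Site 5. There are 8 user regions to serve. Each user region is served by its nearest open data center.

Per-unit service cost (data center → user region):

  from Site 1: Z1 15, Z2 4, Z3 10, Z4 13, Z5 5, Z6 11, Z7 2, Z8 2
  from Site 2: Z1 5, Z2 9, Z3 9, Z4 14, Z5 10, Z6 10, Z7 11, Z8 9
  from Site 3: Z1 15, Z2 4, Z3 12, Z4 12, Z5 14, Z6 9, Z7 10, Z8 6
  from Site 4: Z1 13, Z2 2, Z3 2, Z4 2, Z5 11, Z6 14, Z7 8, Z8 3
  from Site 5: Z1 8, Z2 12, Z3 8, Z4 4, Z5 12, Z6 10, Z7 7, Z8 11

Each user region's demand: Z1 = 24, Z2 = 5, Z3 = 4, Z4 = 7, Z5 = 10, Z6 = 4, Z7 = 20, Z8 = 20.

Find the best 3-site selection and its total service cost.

With exactly 3 open, each user region uses its cheapest among the chosen.
{Site 1, Site 2, Site 4}: Z1→Site 2 5·24=120, Z2→Site 4 2·5=10, Z3→Site 4 2·4=8, Z4→Site 4 2·7=14, Z5→Site 1 5·10=50, Z6→Site 2 10·4=40, Z7→Site 1 2·20=40, Z8→Site 1 2·20=40. Service cost 322.
{Site 1, Site 2, Site 5}: service cost 370
{Site 1, Site 4, Site 5}: service cost 394
Among all 10 size-3 choices, {Site 1, Site 2, Site 4} is lowest.

Choose Site 1, Site 2 and Site 4; total service cost 322.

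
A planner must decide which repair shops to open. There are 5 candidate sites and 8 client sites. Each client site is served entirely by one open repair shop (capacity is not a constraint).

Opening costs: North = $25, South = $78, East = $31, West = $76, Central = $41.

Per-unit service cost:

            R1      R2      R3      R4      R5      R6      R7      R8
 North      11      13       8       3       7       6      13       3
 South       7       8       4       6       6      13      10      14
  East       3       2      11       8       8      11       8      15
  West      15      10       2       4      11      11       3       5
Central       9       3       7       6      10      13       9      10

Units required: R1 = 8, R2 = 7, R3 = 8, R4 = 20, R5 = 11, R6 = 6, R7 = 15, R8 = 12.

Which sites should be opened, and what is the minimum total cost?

Open North, East and West; minimum total cost 440.

For any fixed open set, each client site goes to its cheapest open site; total = fixed + service.
{North, East, West}: R1→East 3·8=24, R2→East 2·7=14, R3→West 2·8=16, R4→North 3·20=60, R5→North 7·11=77, R6→North 6·6=36, R7→West 3·15=45, R8→North 3·12=36. Service 308; fixed 132; total 440.
{North, East, West, Central}: service 308 + fixed 173 = 481
{North, East}: service 431 + fixed 56 = 487
{North, South, East, West, Central}: service 297 + fixed 251 = 548
No other subset beats 440.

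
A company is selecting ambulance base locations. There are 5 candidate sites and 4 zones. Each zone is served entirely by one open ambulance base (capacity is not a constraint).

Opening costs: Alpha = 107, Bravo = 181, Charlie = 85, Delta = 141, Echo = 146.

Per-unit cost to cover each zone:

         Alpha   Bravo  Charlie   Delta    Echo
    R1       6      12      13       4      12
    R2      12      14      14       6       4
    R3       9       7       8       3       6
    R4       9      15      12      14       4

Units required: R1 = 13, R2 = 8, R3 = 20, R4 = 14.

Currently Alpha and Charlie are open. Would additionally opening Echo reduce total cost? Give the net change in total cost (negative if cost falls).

Yes — net change −28 (cost falls by 28).

Current service cost with {Alpha, Charlie}: 460.
Adding Echo: each zone re-picks its cheapest; new service cost 286, saving 174.
Extra fixed cost: 146. Net change = 146 − 174 = -28.
(Totals: 652 → 624.)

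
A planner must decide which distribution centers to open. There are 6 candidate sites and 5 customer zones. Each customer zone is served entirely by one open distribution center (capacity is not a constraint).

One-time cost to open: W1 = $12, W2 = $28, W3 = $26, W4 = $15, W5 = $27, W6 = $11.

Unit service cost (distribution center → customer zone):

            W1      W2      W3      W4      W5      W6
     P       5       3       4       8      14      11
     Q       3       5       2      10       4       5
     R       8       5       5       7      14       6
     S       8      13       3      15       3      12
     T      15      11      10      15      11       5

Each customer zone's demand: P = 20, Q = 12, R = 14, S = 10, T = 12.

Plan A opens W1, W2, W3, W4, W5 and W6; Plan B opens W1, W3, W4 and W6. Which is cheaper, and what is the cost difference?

Plan B is cheaper by 35.

Plan A: {W1, W2, W3, W4, W5, W6}: P→W2 3·20=60, Q→W3 2·12=24, R→W2 5·14=70, S→W3 3·10=30, T→W6 5·12=60. Service 244; fixed 119; total 363.
Plan B: {W1, W3, W4, W6}: P→W3 4·20=80, Q→W3 2·12=24, R→W3 5·14=70, S→W3 3·10=30, T→W6 5·12=60. Service 264; fixed 64; total 328.
Difference: |363 − 328| = 35.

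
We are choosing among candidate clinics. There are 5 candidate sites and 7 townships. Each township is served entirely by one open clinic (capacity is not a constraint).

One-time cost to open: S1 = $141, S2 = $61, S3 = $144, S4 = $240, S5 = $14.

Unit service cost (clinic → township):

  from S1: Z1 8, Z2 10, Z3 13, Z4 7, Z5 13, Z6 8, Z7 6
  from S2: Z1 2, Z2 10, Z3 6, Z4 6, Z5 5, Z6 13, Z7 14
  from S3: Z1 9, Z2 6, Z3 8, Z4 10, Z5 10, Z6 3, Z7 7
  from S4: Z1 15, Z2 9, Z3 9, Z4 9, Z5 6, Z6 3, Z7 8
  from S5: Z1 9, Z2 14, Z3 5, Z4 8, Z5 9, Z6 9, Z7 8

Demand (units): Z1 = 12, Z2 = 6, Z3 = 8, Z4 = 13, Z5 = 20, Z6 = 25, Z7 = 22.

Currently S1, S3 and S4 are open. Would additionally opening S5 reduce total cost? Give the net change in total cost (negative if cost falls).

Yes — net change −10 (cost falls by 10).

Current service cost with {S1, S3, S4}: 614.
Adding S5: each township re-picks its cheapest; new service cost 590, saving 24.
Extra fixed cost: 14. Net change = 14 − 24 = -10.
(Totals: 1139 → 1129.)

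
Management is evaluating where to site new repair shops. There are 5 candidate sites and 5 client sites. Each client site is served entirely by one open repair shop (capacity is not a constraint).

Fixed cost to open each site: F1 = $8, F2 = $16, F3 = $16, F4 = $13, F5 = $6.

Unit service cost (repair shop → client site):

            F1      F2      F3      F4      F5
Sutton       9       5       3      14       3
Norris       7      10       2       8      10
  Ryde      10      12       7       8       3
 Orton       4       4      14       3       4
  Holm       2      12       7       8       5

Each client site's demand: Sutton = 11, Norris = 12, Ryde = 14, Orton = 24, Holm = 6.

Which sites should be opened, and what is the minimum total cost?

For any fixed open set, each client site goes to its cheapest open site; total = fixed + service.
{F1, F3, F4, F5}: Sutton→F3 3·11=33, Norris→F3 2·12=24, Ryde→F5 3·14=42, Orton→F4 3·24=72, Holm→F1 2·6=12. Service 183; fixed 43; total 226.
{F3, F4, F5}: Sutton→F3 3·11=33, Norris→F3 2·12=24, Ryde→F5 3·14=42, Orton→F4 3·24=72, Holm→F5 5·6=30. Service 201; fixed 35; total 236.
{F1, F3, F5}: service 207 + fixed 30 = 237
{F1, F2, F3, F4, F5}: service 183 + fixed 59 = 242
No other subset beats 226.

Open F1, F3, F4 and F5; minimum total cost 226.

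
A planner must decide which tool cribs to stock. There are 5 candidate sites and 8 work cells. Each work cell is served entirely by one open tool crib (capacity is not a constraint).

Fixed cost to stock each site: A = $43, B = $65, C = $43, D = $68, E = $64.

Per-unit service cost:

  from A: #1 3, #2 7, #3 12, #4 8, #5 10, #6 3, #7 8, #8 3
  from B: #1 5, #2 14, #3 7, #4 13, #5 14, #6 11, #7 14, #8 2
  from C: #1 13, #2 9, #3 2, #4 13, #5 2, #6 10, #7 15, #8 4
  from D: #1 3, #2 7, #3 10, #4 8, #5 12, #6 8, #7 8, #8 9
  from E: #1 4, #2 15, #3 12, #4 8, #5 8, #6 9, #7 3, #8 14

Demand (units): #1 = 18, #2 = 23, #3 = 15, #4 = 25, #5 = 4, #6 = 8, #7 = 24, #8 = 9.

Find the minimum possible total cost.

For any fixed open set, each work cell goes to its cheapest open site; total = fixed + service.
{A, C, E}: #1→A 3·18=54, #2→A 7·23=161, #3→C 2·15=30, #4→A 8·25=200, #5→C 2·4=8, #6→A 3·8=24, #7→E 3·24=72, #8→A 3·9=27. Service 576; fixed 150; total 726.
{A, B, C, E}: service 567 + fixed 215 = 782
{A, C}: #1→A 3·18=54, #2→A 7·23=161, #3→C 2·15=30, #4→A 8·25=200, #5→C 2·4=8, #6→A 3·8=24, #7→A 8·24=192, #8→A 3·9=27. Service 696; fixed 86; total 782.
{A, B, C, D, E}: service 567 + fixed 283 = 850
No other subset beats 726.

Minimum total cost: 726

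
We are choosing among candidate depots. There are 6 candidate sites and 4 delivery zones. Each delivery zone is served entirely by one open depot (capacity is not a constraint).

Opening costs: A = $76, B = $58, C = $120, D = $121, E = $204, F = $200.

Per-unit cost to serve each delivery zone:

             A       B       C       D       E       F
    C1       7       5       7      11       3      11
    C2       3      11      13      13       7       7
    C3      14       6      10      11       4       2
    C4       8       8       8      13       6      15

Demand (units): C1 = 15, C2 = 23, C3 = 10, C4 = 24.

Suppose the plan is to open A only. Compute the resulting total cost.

Total cost: 582

Each delivery zone is assigned to its cheapest site among the open ones.
{A}: C1→A 7·15=105, C2→A 3·23=69, C3→A 14·10=140, C4→A 8·24=192. Service 506; fixed 76; total 582.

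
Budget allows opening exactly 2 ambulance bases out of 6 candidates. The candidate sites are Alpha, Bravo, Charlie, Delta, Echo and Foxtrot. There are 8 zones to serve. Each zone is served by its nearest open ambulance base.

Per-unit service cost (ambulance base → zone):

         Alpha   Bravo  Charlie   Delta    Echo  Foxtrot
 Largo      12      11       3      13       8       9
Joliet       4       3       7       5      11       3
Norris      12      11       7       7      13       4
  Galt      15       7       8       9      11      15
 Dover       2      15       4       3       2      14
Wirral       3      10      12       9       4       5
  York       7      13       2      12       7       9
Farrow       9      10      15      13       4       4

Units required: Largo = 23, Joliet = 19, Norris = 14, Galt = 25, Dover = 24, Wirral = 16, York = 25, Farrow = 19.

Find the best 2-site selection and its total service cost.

Choose Charlie and Foxtrot; total service cost 684.

With exactly 2 open, each zone uses its cheapest among the chosen.
{Charlie, Foxtrot}: Largo→Charlie 3·23=69, Joliet→Foxtrot 3·19=57, Norris→Foxtrot 4·14=56, Galt→Charlie 8·25=200, Dover→Charlie 4·24=96, Wirral→Foxtrot 5·16=80, York→Charlie 2·25=50, Farrow→Foxtrot 4·19=76. Service cost 684.
{Charlie, Echo}: service cost 738
{Alpha, Charlie}: service cost 760
Among all 15 size-2 choices, {Charlie, Foxtrot} is lowest.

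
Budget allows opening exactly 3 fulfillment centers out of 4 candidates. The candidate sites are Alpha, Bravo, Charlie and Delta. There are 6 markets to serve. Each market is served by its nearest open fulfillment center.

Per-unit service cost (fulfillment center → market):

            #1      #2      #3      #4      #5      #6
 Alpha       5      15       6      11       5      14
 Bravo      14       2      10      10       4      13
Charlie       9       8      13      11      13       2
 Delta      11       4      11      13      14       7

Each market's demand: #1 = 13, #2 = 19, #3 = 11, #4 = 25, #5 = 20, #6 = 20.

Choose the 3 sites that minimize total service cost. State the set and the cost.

With exactly 3 open, each market uses its cheapest among the chosen.
{Alpha, Bravo, Charlie}: #1→Alpha 5·13=65, #2→Bravo 2·19=38, #3→Alpha 6·11=66, #4→Bravo 10·25=250, #5→Bravo 4·20=80, #6→Charlie 2·20=40. Service cost 539.
{Alpha, Charlie, Delta}: service cost 622
{Bravo, Charlie, Delta}: service cost 635
Among all 4 size-3 choices, {Alpha, Bravo, Charlie} is lowest.

Choose Alpha, Bravo and Charlie; total service cost 539.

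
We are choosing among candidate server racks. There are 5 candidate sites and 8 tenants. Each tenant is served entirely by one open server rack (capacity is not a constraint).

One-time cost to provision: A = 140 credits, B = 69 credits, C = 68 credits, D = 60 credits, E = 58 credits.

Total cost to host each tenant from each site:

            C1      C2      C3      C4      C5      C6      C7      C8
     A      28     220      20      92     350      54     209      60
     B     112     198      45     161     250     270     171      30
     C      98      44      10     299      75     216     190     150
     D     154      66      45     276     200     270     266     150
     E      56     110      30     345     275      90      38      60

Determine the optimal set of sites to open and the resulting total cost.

For any fixed open set, each tenant goes to its cheapest open site; total = fixed + service.
{A, C, E}: C1→A 28, C2→C 44, C3→C 10, C4→A 92, C5→C 75, C6→A 54, C7→E 38, C8→A 60. Service 401; fixed 266; total 667.
{B, C, E}: service 504 + fixed 195 = 699
{A, B, C, E}: service 371 + fixed 335 = 706
{A, B, C, D, E}: C1→A 28, C2→C 44, C3→C 10, C4→A 92, C5→C 75, C6→A 54, C7→E 38, C8→B 30. Service 371; fixed 395; total 766.
No other subset beats 667.

Open A, C and E; minimum total cost 667.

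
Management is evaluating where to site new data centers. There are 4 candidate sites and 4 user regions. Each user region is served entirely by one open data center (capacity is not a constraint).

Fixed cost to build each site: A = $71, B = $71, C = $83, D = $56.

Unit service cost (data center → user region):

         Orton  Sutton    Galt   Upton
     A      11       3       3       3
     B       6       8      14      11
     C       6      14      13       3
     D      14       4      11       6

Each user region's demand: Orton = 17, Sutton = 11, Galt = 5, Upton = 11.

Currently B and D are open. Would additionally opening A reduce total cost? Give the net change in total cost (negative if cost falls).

Current service cost with {B, D}: 267.
Adding A: each user region re-picks its cheapest; new service cost 183, saving 84.
Extra fixed cost: 71. Net change = 71 − 84 = -13.
(Totals: 394 → 381.)

Yes — net change −13 (cost falls by 13).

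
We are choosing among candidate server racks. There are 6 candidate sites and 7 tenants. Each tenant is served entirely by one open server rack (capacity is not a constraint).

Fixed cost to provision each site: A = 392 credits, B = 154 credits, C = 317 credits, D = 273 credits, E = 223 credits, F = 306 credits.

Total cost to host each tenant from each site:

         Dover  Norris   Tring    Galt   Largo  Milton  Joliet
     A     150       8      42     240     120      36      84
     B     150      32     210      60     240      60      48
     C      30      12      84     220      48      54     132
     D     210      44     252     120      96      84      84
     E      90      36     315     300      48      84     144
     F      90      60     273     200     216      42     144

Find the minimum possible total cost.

For any fixed open set, each tenant goes to its cheapest open site; total = fixed + service.
{B, C}: Dover→C 30, Norris→C 12, Tring→C 84, Galt→B 60, Largo→C 48, Milton→C 54, Joliet→B 48. Service 336; fixed 471; total 807.
{C}: service 580 + fixed 317 = 897
{B, E}: Dover→E 90, Norris→B 32, Tring→B 210, Galt→B 60, Largo→E 48, Milton→B 60, Joliet→B 48. Service 548; fixed 377; total 925.
{A, B, C, D, E, F}: service 272 + fixed 1665 = 1937
No other subset beats 807.

Minimum total cost: 807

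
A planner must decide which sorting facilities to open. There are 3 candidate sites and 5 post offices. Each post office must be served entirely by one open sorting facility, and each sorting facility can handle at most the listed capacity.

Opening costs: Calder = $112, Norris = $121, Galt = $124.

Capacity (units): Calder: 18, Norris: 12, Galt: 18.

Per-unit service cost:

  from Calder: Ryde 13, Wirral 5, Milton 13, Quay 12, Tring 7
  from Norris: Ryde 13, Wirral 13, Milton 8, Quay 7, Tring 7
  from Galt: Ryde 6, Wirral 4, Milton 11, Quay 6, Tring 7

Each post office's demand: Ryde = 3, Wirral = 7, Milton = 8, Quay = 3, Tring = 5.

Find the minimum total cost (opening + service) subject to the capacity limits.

Open {Norris, Galt}: Ryde→Galt 6·3=18, Wirral→Galt 4·7=28, Milton→Norris 8·8=64, Quay→Galt 6·3=18, Tring→Galt 7·5=35.
Loads: Norris carries 8/12, Galt carries 18/18. Service 163; fixed 245; total 408.
Next best feasible plan costs 411.

Minimum total cost: 408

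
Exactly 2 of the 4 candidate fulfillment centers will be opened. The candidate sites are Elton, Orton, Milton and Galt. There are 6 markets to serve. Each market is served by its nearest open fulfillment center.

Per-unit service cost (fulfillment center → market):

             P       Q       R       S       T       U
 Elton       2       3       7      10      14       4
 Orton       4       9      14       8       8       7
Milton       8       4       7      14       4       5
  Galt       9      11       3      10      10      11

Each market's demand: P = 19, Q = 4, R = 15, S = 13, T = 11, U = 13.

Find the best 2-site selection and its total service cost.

Choose Elton and Milton; total service cost 381.

With exactly 2 open, each market uses its cheapest among the chosen.
{Elton, Milton}: P→Elton 2·19=38, Q→Elton 3·4=12, R→Elton 7·15=105, S→Elton 10·13=130, T→Milton 4·11=44, U→Elton 4·13=52. Service cost 381.
{Elton, Galt}: service cost 387
{Elton, Orton}: service cost 399
Among all 6 size-2 choices, {Elton, Milton} is lowest.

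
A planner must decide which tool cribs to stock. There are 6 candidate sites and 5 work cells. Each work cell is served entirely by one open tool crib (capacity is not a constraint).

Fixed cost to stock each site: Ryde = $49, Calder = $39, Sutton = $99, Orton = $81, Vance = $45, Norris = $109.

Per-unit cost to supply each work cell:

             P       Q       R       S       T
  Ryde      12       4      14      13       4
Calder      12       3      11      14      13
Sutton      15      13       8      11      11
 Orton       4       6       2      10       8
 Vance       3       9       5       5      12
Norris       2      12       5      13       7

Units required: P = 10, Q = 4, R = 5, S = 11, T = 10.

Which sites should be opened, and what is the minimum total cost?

Open Ryde and Vance; minimum total cost 260.

For any fixed open set, each work cell goes to its cheapest open site; total = fixed + service.
{Ryde, Vance}: P→Vance 3·10=30, Q→Ryde 4·4=16, R→Vance 5·5=25, S→Vance 5·11=55, T→Ryde 4·10=40. Service 166; fixed 94; total 260.
{Ryde, Calder, Vance}: service 162 + fixed 133 = 295
{Vance}: P→Vance 3·10=30, Q→Vance 9·4=36, R→Vance 5·5=25, S→Vance 5·11=55, T→Vance 12·10=120. Service 266; fixed 45; total 311.
{Ryde, Calder, Sutton, Orton, Vance, Norris}: P→Norris 2·10=20, Q→Calder 3·4=12, R→Orton 2·5=10, S→Vance 5·11=55, T→Ryde 4·10=40. Service 137; fixed 422; total 559.
No other subset beats 260.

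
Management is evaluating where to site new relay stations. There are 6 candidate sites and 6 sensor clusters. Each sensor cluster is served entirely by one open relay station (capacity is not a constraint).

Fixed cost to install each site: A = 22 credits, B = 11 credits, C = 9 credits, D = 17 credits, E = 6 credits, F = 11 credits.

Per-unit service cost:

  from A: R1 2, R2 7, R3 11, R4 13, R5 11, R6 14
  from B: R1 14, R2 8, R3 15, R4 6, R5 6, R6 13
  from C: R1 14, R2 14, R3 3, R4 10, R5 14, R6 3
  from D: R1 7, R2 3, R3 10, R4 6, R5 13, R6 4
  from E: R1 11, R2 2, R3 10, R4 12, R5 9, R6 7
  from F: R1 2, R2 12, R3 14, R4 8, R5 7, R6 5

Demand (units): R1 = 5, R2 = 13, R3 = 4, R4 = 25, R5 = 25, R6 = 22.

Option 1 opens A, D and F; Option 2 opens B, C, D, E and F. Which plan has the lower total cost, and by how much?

Option 1: {A, D, F}: R1→A 2·5=10, R2→D 3·13=39, R3→D 10·4=40, R4→D 6·25=150, R5→F 7·25=175, R6→D 4·22=88. Service 502; fixed 50; total 552.
Option 2: {B, C, D, E, F}: R1→F 2·5=10, R2→E 2·13=26, R3→C 3·4=12, R4→B 6·25=150, R5→B 6·25=150, R6→C 3·22=66. Service 414; fixed 54; total 468.
Difference: |552 − 468| = 84.

Option 2 is cheaper by 84.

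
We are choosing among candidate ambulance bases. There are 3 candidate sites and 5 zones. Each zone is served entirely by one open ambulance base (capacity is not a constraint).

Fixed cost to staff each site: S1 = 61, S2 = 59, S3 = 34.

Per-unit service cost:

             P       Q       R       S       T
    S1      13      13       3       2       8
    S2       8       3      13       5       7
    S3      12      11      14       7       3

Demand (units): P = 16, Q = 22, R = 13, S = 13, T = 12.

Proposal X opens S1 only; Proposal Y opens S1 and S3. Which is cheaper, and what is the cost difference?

Proposal X: {S1}: P→S1 13·16=208, Q→S1 13·22=286, R→S1 3·13=39, S→S1 2·13=26, T→S1 8·12=96. Service 655; fixed 61; total 716.
Proposal Y: {S1, S3}: P→S3 12·16=192, Q→S3 11·22=242, R→S1 3·13=39, S→S1 2·13=26, T→S3 3·12=36. Service 535; fixed 95; total 630.
Difference: |716 − 630| = 86.

Proposal Y is cheaper by 86.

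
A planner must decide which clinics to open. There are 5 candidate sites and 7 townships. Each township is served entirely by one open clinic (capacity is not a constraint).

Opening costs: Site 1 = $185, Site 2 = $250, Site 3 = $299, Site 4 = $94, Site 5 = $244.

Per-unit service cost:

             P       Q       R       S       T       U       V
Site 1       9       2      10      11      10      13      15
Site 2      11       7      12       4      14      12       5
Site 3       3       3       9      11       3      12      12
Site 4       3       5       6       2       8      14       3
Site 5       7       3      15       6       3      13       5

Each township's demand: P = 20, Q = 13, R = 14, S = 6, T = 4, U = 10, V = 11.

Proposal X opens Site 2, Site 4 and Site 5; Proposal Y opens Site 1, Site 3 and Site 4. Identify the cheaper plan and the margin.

Proposal X: {Site 2, Site 4, Site 5}: P→Site 4 3·20=60, Q→Site 5 3·13=39, R→Site 4 6·14=84, S→Site 4 2·6=12, T→Site 5 3·4=12, U→Site 2 12·10=120, V→Site 4 3·11=33. Service 360; fixed 588; total 948.
Proposal Y: {Site 1, Site 3, Site 4}: P→Site 3 3·20=60, Q→Site 1 2·13=26, R→Site 4 6·14=84, S→Site 4 2·6=12, T→Site 3 3·4=12, U→Site 3 12·10=120, V→Site 4 3·11=33. Service 347; fixed 578; total 925.
Difference: |948 − 925| = 23.

Proposal Y is cheaper by 23.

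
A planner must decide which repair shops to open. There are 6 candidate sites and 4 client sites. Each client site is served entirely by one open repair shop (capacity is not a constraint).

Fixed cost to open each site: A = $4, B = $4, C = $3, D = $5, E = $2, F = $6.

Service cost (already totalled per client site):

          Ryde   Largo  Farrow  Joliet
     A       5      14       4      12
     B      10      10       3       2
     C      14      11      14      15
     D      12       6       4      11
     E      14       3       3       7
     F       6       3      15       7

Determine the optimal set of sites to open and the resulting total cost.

For any fixed open set, each client site goes to its cheapest open site; total = fixed + service.
{A, B, E}: Ryde→A 5, Largo→E 3, Farrow→B 3, Joliet→B 2. Service 13; fixed 10; total 23.
{A, E}: Ryde→A 5, Largo→E 3, Farrow→E 3, Joliet→E 7. Service 18; fixed 6; total 24.
{B, E}: Ryde→B 10, Largo→E 3, Farrow→B 3, Joliet→B 2. Service 18; fixed 6; total 24.
{A, B, C, D, E, F}: Ryde→A 5, Largo→E 3, Farrow→B 3, Joliet→B 2. Service 13; fixed 24; total 37.
No other subset beats 23.

Open A, B and E; minimum total cost 23.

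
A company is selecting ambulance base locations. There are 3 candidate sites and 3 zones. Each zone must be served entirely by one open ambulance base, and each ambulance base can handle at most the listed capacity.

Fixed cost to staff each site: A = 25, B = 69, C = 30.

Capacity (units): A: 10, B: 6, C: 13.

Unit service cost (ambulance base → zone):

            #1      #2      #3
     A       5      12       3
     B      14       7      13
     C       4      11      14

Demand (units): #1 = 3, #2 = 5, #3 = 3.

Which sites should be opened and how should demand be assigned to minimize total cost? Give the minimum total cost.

Open {A, C}: #1→C 4·3=12, #2→C 11·5=55, #3→A 3·3=9.
Loads: A carries 3/10, C carries 8/13. Service 76; fixed 55; total 131.
Next best feasible plan costs 134.

Minimum total cost: 131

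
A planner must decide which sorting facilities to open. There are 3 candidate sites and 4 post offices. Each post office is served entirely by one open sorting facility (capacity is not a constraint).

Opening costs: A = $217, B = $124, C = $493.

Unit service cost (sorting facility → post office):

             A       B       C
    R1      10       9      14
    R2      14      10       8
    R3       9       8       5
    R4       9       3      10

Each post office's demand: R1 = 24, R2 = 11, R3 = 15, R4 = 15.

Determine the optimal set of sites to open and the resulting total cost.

Open B only; minimum total cost 615.

For any fixed open set, each post office goes to its cheapest open site; total = fixed + service.
{B}: R1→B 9·24=216, R2→B 10·11=110, R3→B 8·15=120, R4→B 3·15=45. Service 491; fixed 124; total 615.
{A, B}: service 491 + fixed 341 = 832
{A}: R1→A 10·24=240, R2→A 14·11=154, R3→A 9·15=135, R4→A 9·15=135. Service 664; fixed 217; total 881.
{A, B, C}: service 424 + fixed 834 = 1258
No other subset beats 615.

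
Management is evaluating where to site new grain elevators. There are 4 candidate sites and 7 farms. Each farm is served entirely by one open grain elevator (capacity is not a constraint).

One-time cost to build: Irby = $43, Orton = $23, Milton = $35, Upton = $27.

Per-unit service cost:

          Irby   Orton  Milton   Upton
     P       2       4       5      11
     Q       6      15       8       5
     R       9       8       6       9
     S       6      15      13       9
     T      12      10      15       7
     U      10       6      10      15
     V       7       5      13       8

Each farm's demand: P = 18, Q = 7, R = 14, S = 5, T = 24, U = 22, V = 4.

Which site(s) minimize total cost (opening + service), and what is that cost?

Open Irby, Orton and Upton; minimum total cost 626.

For any fixed open set, each farm goes to its cheapest open site; total = fixed + service.
{Irby, Orton, Upton}: P→Irby 2·18=36, Q→Upton 5·7=35, R→Orton 8·14=112, S→Irby 6·5=30, T→Upton 7·24=168, U→Orton 6·22=132, V→Orton 5·4=20. Service 533; fixed 93; total 626.
{Irby, Orton, Milton, Upton}: service 505 + fixed 128 = 633
{Orton, Upton}: service 584 + fixed 50 = 634
{Orton}: service 756 + fixed 23 = 779
No other subset beats 626.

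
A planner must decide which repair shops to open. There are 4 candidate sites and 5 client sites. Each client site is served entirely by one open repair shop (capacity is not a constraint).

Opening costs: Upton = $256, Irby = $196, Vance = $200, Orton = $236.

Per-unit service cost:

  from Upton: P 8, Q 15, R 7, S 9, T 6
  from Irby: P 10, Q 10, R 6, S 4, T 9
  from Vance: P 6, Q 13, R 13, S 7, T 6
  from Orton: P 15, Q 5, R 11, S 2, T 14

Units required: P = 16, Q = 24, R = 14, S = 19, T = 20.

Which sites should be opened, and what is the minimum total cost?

For any fixed open set, each client site goes to its cheapest open site; total = fixed + service.
{Irby}: P→Irby 10·16=160, Q→Irby 10·24=240, R→Irby 6·14=84, S→Irby 4·19=76, T→Irby 9·20=180. Service 740; fixed 196; total 936.
{Vance, Orton}: service 528 + fixed 436 = 964
{Upton, Orton}: service 504 + fixed 492 = 996
{Upton, Irby, Vance, Orton}: P→Vance 6·16=96, Q→Orton 5·24=120, R→Irby 6·14=84, S→Orton 2·19=38, T→Upton 6·20=120. Service 458; fixed 888; total 1346.
No other subset beats 936.

Open Irby only; minimum total cost 936.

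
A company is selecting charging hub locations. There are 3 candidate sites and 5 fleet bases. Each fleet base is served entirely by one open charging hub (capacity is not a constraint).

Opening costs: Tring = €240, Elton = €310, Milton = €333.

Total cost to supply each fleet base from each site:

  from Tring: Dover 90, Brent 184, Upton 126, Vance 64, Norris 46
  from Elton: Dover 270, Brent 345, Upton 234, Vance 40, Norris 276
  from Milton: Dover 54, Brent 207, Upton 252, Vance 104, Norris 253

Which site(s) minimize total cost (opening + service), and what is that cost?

For any fixed open set, each fleet base goes to its cheapest open site; total = fixed + service.
{Tring}: Dover→Tring 90, Brent→Tring 184, Upton→Tring 126, Vance→Tring 64, Norris→Tring 46. Service 510; fixed 240; total 750.
{Tring, Elton}: service 486 + fixed 550 = 1036
{Tring, Milton}: service 474 + fixed 573 = 1047
{Tring, Elton, Milton}: service 450 + fixed 883 = 1333
(All 7 nonempty subsets were checked; Tring only is lowest.)

Open Tring only; minimum total cost 750.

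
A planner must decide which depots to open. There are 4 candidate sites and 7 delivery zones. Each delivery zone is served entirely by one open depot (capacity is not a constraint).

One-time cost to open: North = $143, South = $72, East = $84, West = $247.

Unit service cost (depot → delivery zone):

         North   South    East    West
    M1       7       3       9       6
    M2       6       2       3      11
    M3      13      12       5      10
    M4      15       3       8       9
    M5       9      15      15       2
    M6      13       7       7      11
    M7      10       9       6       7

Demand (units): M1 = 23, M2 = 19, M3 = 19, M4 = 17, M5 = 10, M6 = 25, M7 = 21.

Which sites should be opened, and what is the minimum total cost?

Open South and East; minimum total cost 860.

For any fixed open set, each delivery zone goes to its cheapest open site; total = fixed + service.
{South, East}: M1→South 3·23=69, M2→South 2·19=38, M3→East 5·19=95, M4→South 3·17=51, M5→South 15·10=150, M6→South 7·25=175, M7→East 6·21=126. Service 704; fixed 156; total 860.
{North, South, East}: service 644 + fixed 299 = 943
{South}: service 900 + fixed 72 = 972
{North, South, East, West}: M1→South 3·23=69, M2→South 2·19=38, M3→East 5·19=95, M4→South 3·17=51, M5→West 2·10=20, M6→South 7·25=175, M7→East 6·21=126. Service 574; fixed 546; total 1120.
(All 15 nonempty subsets were checked; South and East is lowest.)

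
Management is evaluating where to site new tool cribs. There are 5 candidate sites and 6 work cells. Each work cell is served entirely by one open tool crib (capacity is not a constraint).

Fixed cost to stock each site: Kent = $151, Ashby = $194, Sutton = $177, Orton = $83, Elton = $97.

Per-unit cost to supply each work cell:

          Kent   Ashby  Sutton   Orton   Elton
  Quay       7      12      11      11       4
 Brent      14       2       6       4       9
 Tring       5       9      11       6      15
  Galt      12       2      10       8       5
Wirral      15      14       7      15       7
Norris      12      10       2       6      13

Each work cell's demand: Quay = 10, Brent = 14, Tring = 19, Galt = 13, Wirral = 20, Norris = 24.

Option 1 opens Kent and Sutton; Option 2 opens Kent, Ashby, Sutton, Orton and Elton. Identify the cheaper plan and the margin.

Option 1: {Kent, Sutton}: Quay→Kent 7·10=70, Brent→Sutton 6·14=84, Tring→Kent 5·19=95, Galt→Sutton 10·13=130, Wirral→Sutton 7·20=140, Norris→Sutton 2·24=48. Service 567; fixed 328; total 895.
Option 2: {Kent, Ashby, Sutton, Orton, Elton}: Quay→Elton 4·10=40, Brent→Ashby 2·14=28, Tring→Kent 5·19=95, Galt→Ashby 2·13=26, Wirral→Sutton 7·20=140, Norris→Sutton 2·24=48. Service 377; fixed 702; total 1079.
Difference: |895 − 1079| = 184.

Option 1 is cheaper by 184.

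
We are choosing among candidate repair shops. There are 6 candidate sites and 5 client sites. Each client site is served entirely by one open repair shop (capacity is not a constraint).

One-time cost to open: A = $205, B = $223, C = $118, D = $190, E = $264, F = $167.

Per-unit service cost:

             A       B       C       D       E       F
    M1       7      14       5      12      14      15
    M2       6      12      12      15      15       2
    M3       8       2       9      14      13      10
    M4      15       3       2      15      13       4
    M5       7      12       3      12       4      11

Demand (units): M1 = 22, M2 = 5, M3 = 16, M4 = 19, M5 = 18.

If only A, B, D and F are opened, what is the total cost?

Total cost: 1164

Each client site is assigned to its cheapest site among the open ones.
{A, B, D, F}: M1→A 7·22=154, M2→F 2·5=10, M3→B 2·16=32, M4→B 3·19=57, M5→A 7·18=126. Service 379; fixed 785; total 1164.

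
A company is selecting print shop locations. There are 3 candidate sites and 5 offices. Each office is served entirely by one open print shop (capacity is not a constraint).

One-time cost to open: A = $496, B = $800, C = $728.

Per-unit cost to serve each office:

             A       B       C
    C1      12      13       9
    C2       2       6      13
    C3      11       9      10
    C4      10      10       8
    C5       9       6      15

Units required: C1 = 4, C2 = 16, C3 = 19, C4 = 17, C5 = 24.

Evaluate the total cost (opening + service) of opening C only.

Each office is assigned to its cheapest site among the open ones.
{C}: C1→C 9·4=36, C2→C 13·16=208, C3→C 10·19=190, C4→C 8·17=136, C5→C 15·24=360. Service 930; fixed 728; total 1658.

Total cost: 1658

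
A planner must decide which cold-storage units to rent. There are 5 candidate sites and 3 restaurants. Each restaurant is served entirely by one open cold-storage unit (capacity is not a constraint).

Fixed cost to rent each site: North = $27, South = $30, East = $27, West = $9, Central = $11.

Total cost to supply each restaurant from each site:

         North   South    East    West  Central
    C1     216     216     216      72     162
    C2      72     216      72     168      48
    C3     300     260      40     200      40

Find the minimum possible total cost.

For any fixed open set, each restaurant goes to its cheapest open site; total = fixed + service.
{West, Central}: C1→West 72, C2→Central 48, C3→Central 40. Service 160; fixed 20; total 180.
{North, West, Central}: service 160 + fixed 47 = 207
{East, West, Central}: C1→West 72, C2→Central 48, C3→East 40. Service 160; fixed 47; total 207.
{North, South, East, West, Central}: service 160 + fixed 104 = 264
No other subset beats 180.

Minimum total cost: 180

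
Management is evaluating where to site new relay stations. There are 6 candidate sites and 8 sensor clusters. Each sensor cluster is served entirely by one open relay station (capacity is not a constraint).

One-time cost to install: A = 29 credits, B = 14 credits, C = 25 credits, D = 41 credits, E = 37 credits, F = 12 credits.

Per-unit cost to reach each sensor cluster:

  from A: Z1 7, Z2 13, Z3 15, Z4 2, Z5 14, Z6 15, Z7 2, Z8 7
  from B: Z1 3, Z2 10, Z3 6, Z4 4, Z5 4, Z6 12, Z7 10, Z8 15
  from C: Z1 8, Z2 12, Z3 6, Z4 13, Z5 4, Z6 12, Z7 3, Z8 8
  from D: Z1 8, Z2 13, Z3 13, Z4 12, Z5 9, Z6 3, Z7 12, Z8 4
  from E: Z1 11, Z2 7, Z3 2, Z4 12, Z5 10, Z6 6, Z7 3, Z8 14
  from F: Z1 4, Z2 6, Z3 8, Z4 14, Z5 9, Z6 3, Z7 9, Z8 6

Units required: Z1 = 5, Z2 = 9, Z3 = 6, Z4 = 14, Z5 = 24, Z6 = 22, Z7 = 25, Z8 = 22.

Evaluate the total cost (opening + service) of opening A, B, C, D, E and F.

Each sensor cluster is assigned to its cheapest site among the open ones.
{A, B, C, D, E, F}: Z1→B 3·5=15, Z2→F 6·9=54, Z3→E 2·6=12, Z4→A 2·14=28, Z5→B 4·24=96, Z6→D 3·22=66, Z7→A 2·25=50, Z8→D 4·22=88. Service 409; fixed 158; total 567.

Total cost: 567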